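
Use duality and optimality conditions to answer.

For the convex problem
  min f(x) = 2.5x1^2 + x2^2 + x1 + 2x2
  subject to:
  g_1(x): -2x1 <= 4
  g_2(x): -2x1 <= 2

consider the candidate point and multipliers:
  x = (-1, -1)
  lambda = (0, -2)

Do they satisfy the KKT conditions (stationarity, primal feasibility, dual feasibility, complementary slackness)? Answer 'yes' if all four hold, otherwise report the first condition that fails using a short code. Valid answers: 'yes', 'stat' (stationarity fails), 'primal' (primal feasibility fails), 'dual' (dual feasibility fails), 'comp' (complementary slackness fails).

Gradient of f: grad f(x) = Q x + c = (-4, 0)
Constraint values g_i(x) = a_i^T x - b_i:
  g_1((-1, -1)) = -2
  g_2((-1, -1)) = 0
Stationarity residual: grad f(x) + sum_i lambda_i a_i = (0, 0)
  -> stationarity OK
Primal feasibility (all g_i <= 0): OK
Dual feasibility (all lambda_i >= 0): FAILS
Complementary slackness (lambda_i * g_i(x) = 0 for all i): OK

Verdict: the first failing condition is dual_feasibility -> dual.

dual


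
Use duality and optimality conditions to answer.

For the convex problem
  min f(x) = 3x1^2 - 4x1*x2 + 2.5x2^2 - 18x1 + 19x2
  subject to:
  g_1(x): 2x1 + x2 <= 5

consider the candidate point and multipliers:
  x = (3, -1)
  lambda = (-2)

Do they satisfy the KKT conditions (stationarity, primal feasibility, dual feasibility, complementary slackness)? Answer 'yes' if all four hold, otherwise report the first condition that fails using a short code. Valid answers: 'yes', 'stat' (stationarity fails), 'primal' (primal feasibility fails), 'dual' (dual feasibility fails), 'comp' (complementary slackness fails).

Gradient of f: grad f(x) = Q x + c = (4, 2)
Constraint values g_i(x) = a_i^T x - b_i:
  g_1((3, -1)) = 0
Stationarity residual: grad f(x) + sum_i lambda_i a_i = (0, 0)
  -> stationarity OK
Primal feasibility (all g_i <= 0): OK
Dual feasibility (all lambda_i >= 0): FAILS
Complementary slackness (lambda_i * g_i(x) = 0 for all i): OK

Verdict: the first failing condition is dual_feasibility -> dual.

dual


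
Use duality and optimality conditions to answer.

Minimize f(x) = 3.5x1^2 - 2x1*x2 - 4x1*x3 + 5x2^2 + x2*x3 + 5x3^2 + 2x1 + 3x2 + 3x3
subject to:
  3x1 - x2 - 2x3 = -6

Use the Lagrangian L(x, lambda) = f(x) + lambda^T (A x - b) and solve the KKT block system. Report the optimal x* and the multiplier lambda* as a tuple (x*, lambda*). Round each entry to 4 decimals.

Form the Lagrangian:
  L(x, lambda) = (1/2) x^T Q x + c^T x + lambda^T (A x - b)
Stationarity (grad_x L = 0): Q x + c + A^T lambda = 0.
Primal feasibility: A x = b.

This gives the KKT block system:
  [ Q   A^T ] [ x     ]   [-c ]
  [ A    0  ] [ lambda ] = [ b ]

Solving the linear system:
  x*      = (-2.3676, -0.3222, -0.3903)
  lambda* = (4.1225)
  f(x*)   = 8.9312

x* = (-2.3676, -0.3222, -0.3903), lambda* = (4.1225)


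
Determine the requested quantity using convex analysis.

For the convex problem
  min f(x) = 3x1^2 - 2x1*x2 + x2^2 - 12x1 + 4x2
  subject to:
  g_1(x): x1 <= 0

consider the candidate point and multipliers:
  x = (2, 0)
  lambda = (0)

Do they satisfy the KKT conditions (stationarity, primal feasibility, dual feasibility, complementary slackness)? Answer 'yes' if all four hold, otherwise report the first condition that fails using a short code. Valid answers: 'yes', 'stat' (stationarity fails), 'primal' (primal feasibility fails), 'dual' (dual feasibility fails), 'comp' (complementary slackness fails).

Gradient of f: grad f(x) = Q x + c = (0, 0)
Constraint values g_i(x) = a_i^T x - b_i:
  g_1((2, 0)) = 2
Stationarity residual: grad f(x) + sum_i lambda_i a_i = (0, 0)
  -> stationarity OK
Primal feasibility (all g_i <= 0): FAILS
Dual feasibility (all lambda_i >= 0): OK
Complementary slackness (lambda_i * g_i(x) = 0 for all i): OK

Verdict: the first failing condition is primal_feasibility -> primal.

primal


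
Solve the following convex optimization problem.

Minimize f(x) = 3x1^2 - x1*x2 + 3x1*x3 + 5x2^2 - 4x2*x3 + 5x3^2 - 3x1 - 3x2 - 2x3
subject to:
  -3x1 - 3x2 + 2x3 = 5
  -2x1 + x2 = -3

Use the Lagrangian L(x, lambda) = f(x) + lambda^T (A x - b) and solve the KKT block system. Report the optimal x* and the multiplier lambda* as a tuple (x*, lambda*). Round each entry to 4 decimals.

Form the Lagrangian:
  L(x, lambda) = (1/2) x^T Q x + c^T x + lambda^T (A x - b)
Stationarity (grad_x L = 0): Q x + c + A^T lambda = 0.
Primal feasibility: A x = b.

This gives the KKT block system:
  [ Q   A^T ] [ x     ]   [-c ]
  [ A    0  ] [ lambda ] = [ b ]

Solving the linear system:
  x*      = (0.5063, -1.9875, 0.2782)
  lambda* = (-5.1253, 9.1178)
  f(x*)   = 28.4336

x* = (0.5063, -1.9875, 0.2782), lambda* = (-5.1253, 9.1178)


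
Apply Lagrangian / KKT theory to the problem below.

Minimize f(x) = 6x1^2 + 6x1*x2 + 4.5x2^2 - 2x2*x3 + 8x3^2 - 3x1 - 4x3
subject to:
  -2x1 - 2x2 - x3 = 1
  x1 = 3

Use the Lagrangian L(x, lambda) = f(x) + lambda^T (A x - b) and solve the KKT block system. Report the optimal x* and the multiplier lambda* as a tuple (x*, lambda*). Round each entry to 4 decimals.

Form the Lagrangian:
  L(x, lambda) = (1/2) x^T Q x + c^T x + lambda^T (A x - b)
Stationarity (grad_x L = 0): Q x + c + A^T lambda = 0.
Primal feasibility: A x = b.

This gives the KKT block system:
  [ Q   A^T ] [ x     ]   [-c ]
  [ A    0  ] [ lambda ] = [ b ]

Solving the linear system:
  x*      = (3, -3.2593, -0.4815)
  lambda* = (-5.1852, -23.8148)
  f(x*)   = 34.7778

x* = (3, -3.2593, -0.4815), lambda* = (-5.1852, -23.8148)


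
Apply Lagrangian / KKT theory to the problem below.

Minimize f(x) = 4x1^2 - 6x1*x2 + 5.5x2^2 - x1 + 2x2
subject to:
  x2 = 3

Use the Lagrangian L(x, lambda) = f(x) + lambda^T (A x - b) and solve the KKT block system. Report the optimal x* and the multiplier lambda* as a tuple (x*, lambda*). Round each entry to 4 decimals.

Form the Lagrangian:
  L(x, lambda) = (1/2) x^T Q x + c^T x + lambda^T (A x - b)
Stationarity (grad_x L = 0): Q x + c + A^T lambda = 0.
Primal feasibility: A x = b.

This gives the KKT block system:
  [ Q   A^T ] [ x     ]   [-c ]
  [ A    0  ] [ lambda ] = [ b ]

Solving the linear system:
  x*      = (2.375, 3)
  lambda* = (-20.75)
  f(x*)   = 32.9375

x* = (2.375, 3), lambda* = (-20.75)


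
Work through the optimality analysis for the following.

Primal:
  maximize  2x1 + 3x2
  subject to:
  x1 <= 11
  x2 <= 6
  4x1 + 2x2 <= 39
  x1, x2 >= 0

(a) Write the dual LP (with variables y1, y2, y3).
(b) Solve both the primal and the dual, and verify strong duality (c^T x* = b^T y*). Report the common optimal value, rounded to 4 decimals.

The standard primal-dual pair for 'max c^T x s.t. A x <= b, x >= 0' is:
  Dual:  min b^T y  s.t.  A^T y >= c,  y >= 0.

So the dual LP is:
  minimize  11y1 + 6y2 + 39y3
  subject to:
    y1 + 4y3 >= 2
    y2 + 2y3 >= 3
    y1, y2, y3 >= 0

Solving the primal: x* = (6.75, 6).
  primal value c^T x* = 31.5.
Solving the dual: y* = (0, 2, 0.5).
  dual value b^T y* = 31.5.
Strong duality: c^T x* = b^T y*. Confirmed.

31.5


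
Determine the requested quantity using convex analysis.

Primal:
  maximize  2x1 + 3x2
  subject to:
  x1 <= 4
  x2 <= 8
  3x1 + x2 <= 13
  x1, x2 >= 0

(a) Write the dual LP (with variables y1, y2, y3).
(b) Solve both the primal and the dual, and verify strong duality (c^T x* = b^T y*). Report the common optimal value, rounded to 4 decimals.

The standard primal-dual pair for 'max c^T x s.t. A x <= b, x >= 0' is:
  Dual:  min b^T y  s.t.  A^T y >= c,  y >= 0.

So the dual LP is:
  minimize  4y1 + 8y2 + 13y3
  subject to:
    y1 + 3y3 >= 2
    y2 + y3 >= 3
    y1, y2, y3 >= 0

Solving the primal: x* = (1.6667, 8).
  primal value c^T x* = 27.3333.
Solving the dual: y* = (0, 2.3333, 0.6667).
  dual value b^T y* = 27.3333.
Strong duality: c^T x* = b^T y*. Confirmed.

27.3333


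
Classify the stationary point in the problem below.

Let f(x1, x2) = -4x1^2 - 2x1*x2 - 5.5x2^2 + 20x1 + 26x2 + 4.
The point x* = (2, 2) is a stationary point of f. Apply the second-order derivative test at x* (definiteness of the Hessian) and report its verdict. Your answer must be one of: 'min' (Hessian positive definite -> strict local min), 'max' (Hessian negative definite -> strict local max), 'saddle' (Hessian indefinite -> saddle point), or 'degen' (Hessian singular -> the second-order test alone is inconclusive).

Compute the Hessian H = grad^2 f:
  H = [[-8, -2], [-2, -11]]
Verify stationarity: grad f(x*) = H x* + g = (0, 0).
Eigenvalues of H: -12, -7.
Both eigenvalues < 0, so H is negative definite -> x* is a strict local max.

max


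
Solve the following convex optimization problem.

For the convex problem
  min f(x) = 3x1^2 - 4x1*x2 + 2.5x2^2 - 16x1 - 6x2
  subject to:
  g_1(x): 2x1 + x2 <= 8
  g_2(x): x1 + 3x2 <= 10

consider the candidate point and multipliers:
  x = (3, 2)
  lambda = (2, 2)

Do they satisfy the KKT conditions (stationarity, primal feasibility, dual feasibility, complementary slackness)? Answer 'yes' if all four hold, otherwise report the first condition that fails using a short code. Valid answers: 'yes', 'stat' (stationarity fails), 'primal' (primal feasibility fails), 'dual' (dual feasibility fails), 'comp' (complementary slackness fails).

Gradient of f: grad f(x) = Q x + c = (-6, -8)
Constraint values g_i(x) = a_i^T x - b_i:
  g_1((3, 2)) = 0
  g_2((3, 2)) = -1
Stationarity residual: grad f(x) + sum_i lambda_i a_i = (0, 0)
  -> stationarity OK
Primal feasibility (all g_i <= 0): OK
Dual feasibility (all lambda_i >= 0): OK
Complementary slackness (lambda_i * g_i(x) = 0 for all i): FAILS

Verdict: the first failing condition is complementary_slackness -> comp.

comp


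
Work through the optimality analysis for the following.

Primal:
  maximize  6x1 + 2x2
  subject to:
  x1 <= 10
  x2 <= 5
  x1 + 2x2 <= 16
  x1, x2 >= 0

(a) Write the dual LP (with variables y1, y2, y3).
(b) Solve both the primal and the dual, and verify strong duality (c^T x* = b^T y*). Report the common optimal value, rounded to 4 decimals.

The standard primal-dual pair for 'max c^T x s.t. A x <= b, x >= 0' is:
  Dual:  min b^T y  s.t.  A^T y >= c,  y >= 0.

So the dual LP is:
  minimize  10y1 + 5y2 + 16y3
  subject to:
    y1 + y3 >= 6
    y2 + 2y3 >= 2
    y1, y2, y3 >= 0

Solving the primal: x* = (10, 3).
  primal value c^T x* = 66.
Solving the dual: y* = (5, 0, 1).
  dual value b^T y* = 66.
Strong duality: c^T x* = b^T y*. Confirmed.

66


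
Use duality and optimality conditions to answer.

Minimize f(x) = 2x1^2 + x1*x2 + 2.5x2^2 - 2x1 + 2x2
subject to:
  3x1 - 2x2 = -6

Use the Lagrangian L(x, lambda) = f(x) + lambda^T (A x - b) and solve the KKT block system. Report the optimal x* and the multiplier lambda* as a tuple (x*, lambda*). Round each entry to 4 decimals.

Form the Lagrangian:
  L(x, lambda) = (1/2) x^T Q x + c^T x + lambda^T (A x - b)
Stationarity (grad_x L = 0): Q x + c + A^T lambda = 0.
Primal feasibility: A x = b.

This gives the KKT block system:
  [ Q   A^T ] [ x     ]   [-c ]
  [ A    0  ] [ lambda ] = [ b ]

Solving the linear system:
  x*      = (-1.4521, 0.8219)
  lambda* = (2.3288)
  f(x*)   = 9.2603

x* = (-1.4521, 0.8219), lambda* = (2.3288)


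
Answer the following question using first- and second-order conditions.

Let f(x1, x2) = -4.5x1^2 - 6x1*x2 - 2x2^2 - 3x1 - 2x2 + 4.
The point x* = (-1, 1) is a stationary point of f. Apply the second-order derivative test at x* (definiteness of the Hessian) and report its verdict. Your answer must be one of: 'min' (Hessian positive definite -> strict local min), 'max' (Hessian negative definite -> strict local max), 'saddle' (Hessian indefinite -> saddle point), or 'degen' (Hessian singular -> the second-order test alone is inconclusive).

Compute the Hessian H = grad^2 f:
  H = [[-9, -6], [-6, -4]]
Verify stationarity: grad f(x*) = H x* + g = (0, 0).
Eigenvalues of H: -13, 0.
H has a zero eigenvalue (singular; negative semidefinite but not definite), so H is neither positive definite, negative definite, nor indefinite. The second-order test alone is inconclusive -> degen.
(Indeed, f is constant along the null direction of H through x*, so x* is not a strict local extremum.)

degen


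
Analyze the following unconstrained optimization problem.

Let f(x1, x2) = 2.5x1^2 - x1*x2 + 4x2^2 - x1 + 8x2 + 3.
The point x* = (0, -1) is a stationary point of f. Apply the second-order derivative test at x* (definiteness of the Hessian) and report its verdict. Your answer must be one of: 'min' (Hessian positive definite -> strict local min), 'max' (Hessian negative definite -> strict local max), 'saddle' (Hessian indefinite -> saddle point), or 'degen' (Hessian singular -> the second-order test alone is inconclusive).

Compute the Hessian H = grad^2 f:
  H = [[5, -1], [-1, 8]]
Verify stationarity: grad f(x*) = H x* + g = (0, 0).
Eigenvalues of H: 4.6972, 8.3028.
Both eigenvalues > 0, so H is positive definite -> x* is a strict local min.

min


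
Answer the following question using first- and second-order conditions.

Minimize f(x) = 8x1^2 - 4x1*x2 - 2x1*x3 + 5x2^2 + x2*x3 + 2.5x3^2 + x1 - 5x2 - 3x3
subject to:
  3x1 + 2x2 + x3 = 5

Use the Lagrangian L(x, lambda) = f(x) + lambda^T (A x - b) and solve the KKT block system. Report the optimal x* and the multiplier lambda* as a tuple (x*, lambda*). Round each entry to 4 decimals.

Form the Lagrangian:
  L(x, lambda) = (1/2) x^T Q x + c^T x + lambda^T (A x - b)
Stationarity (grad_x L = 0): Q x + c + A^T lambda = 0.
Primal feasibility: A x = b.

This gives the KKT block system:
  [ Q   A^T ] [ x     ]   [-c ]
  [ A    0  ] [ lambda ] = [ b ]

Solving the linear system:
  x*      = (0.6518, 1.0154, 1.0137)
  lambda* = (-1.7802)
  f(x*)   = 0.7173

x* = (0.6518, 1.0154, 1.0137), lambda* = (-1.7802)


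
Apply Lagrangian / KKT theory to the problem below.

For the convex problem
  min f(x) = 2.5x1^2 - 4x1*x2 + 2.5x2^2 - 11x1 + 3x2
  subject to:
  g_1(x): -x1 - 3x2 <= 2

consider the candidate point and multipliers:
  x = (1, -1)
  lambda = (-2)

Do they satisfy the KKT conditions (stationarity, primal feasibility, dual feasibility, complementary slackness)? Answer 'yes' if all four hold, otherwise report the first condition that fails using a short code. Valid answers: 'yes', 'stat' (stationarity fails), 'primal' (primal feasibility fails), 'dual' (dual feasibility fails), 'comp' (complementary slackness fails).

Gradient of f: grad f(x) = Q x + c = (-2, -6)
Constraint values g_i(x) = a_i^T x - b_i:
  g_1((1, -1)) = 0
Stationarity residual: grad f(x) + sum_i lambda_i a_i = (0, 0)
  -> stationarity OK
Primal feasibility (all g_i <= 0): OK
Dual feasibility (all lambda_i >= 0): FAILS
Complementary slackness (lambda_i * g_i(x) = 0 for all i): OK

Verdict: the first failing condition is dual_feasibility -> dual.

dual


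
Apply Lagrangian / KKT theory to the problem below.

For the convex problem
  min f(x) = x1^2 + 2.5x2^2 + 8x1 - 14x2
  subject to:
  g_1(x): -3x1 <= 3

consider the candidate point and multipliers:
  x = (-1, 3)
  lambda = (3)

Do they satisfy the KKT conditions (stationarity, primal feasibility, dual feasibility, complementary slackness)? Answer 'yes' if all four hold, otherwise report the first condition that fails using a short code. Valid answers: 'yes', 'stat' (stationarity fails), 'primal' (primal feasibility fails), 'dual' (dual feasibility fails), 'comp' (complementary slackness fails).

Gradient of f: grad f(x) = Q x + c = (6, 1)
Constraint values g_i(x) = a_i^T x - b_i:
  g_1((-1, 3)) = 0
Stationarity residual: grad f(x) + sum_i lambda_i a_i = (-3, 1)
  -> stationarity FAILS
Primal feasibility (all g_i <= 0): OK
Dual feasibility (all lambda_i >= 0): OK
Complementary slackness (lambda_i * g_i(x) = 0 for all i): OK

Verdict: the first failing condition is stationarity -> stat.

stat


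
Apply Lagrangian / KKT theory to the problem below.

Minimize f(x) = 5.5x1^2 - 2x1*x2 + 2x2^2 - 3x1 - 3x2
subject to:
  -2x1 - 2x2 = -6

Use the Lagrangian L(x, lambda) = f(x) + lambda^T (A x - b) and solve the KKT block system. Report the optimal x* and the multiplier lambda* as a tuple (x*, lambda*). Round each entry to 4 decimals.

Form the Lagrangian:
  L(x, lambda) = (1/2) x^T Q x + c^T x + lambda^T (A x - b)
Stationarity (grad_x L = 0): Q x + c + A^T lambda = 0.
Primal feasibility: A x = b.

This gives the KKT block system:
  [ Q   A^T ] [ x     ]   [-c ]
  [ A    0  ] [ lambda ] = [ b ]

Solving the linear system:
  x*      = (0.9474, 2.0526)
  lambda* = (1.6579)
  f(x*)   = 0.4737

x* = (0.9474, 2.0526), lambda* = (1.6579)


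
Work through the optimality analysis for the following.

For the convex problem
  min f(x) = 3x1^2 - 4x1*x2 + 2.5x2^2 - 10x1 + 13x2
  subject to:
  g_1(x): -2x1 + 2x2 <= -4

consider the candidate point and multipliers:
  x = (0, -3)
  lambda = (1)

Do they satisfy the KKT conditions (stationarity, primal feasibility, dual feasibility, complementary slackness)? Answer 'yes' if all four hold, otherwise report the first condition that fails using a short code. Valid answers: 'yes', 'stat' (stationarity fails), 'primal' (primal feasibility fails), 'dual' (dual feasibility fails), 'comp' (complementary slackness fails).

Gradient of f: grad f(x) = Q x + c = (2, -2)
Constraint values g_i(x) = a_i^T x - b_i:
  g_1((0, -3)) = -2
Stationarity residual: grad f(x) + sum_i lambda_i a_i = (0, 0)
  -> stationarity OK
Primal feasibility (all g_i <= 0): OK
Dual feasibility (all lambda_i >= 0): OK
Complementary slackness (lambda_i * g_i(x) = 0 for all i): FAILS

Verdict: the first failing condition is complementary_slackness -> comp.

comp


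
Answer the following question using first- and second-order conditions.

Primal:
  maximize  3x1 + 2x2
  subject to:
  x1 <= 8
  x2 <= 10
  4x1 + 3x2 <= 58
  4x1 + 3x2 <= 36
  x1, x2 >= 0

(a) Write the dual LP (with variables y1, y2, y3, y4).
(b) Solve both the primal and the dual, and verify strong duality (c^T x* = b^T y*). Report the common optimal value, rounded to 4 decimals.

The standard primal-dual pair for 'max c^T x s.t. A x <= b, x >= 0' is:
  Dual:  min b^T y  s.t.  A^T y >= c,  y >= 0.

So the dual LP is:
  minimize  8y1 + 10y2 + 58y3 + 36y4
  subject to:
    y1 + 4y3 + 4y4 >= 3
    y2 + 3y3 + 3y4 >= 2
    y1, y2, y3, y4 >= 0

Solving the primal: x* = (8, 1.3333).
  primal value c^T x* = 26.6667.
Solving the dual: y* = (0.3333, 0, 0, 0.6667).
  dual value b^T y* = 26.6667.
Strong duality: c^T x* = b^T y*. Confirmed.

26.6667


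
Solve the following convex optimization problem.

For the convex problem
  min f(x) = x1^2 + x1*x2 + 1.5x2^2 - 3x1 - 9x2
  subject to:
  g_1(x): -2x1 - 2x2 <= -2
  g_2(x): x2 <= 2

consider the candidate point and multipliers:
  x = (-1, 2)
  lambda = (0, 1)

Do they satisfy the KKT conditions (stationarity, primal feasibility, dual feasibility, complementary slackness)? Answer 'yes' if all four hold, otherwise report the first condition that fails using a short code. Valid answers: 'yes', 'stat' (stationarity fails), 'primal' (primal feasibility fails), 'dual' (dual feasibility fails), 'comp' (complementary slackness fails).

Gradient of f: grad f(x) = Q x + c = (-3, -4)
Constraint values g_i(x) = a_i^T x - b_i:
  g_1((-1, 2)) = 0
  g_2((-1, 2)) = 0
Stationarity residual: grad f(x) + sum_i lambda_i a_i = (-3, -3)
  -> stationarity FAILS
Primal feasibility (all g_i <= 0): OK
Dual feasibility (all lambda_i >= 0): OK
Complementary slackness (lambda_i * g_i(x) = 0 for all i): OK

Verdict: the first failing condition is stationarity -> stat.

stat


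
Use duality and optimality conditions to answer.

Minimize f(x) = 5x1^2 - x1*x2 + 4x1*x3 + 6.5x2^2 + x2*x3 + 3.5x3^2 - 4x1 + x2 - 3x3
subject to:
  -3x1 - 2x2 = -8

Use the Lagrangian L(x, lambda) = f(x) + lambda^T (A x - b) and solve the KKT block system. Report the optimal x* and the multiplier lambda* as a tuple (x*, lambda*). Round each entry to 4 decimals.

Form the Lagrangian:
  L(x, lambda) = (1/2) x^T Q x + c^T x + lambda^T (A x - b)
Stationarity (grad_x L = 0): Q x + c + A^T lambda = 0.
Primal feasibility: A x = b.

This gives the KKT block system:
  [ Q   A^T ] [ x     ]   [-c ]
  [ A    0  ] [ lambda ] = [ b ]

Solving the linear system:
  x*      = (2.1244, 0.8135, -0.9016)
  lambda* = (4.2746)
  f(x*)   = 14.6088

x* = (2.1244, 0.8135, -0.9016), lambda* = (4.2746)


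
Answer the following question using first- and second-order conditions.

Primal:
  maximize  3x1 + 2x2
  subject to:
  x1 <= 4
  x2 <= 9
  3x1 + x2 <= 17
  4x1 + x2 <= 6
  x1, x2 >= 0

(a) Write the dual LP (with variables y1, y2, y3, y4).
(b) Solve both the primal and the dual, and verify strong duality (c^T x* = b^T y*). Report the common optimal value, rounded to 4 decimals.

The standard primal-dual pair for 'max c^T x s.t. A x <= b, x >= 0' is:
  Dual:  min b^T y  s.t.  A^T y >= c,  y >= 0.

So the dual LP is:
  minimize  4y1 + 9y2 + 17y3 + 6y4
  subject to:
    y1 + 3y3 + 4y4 >= 3
    y2 + y3 + y4 >= 2
    y1, y2, y3, y4 >= 0

Solving the primal: x* = (0, 6).
  primal value c^T x* = 12.
Solving the dual: y* = (0, 0, 0, 2).
  dual value b^T y* = 12.
Strong duality: c^T x* = b^T y*. Confirmed.

12


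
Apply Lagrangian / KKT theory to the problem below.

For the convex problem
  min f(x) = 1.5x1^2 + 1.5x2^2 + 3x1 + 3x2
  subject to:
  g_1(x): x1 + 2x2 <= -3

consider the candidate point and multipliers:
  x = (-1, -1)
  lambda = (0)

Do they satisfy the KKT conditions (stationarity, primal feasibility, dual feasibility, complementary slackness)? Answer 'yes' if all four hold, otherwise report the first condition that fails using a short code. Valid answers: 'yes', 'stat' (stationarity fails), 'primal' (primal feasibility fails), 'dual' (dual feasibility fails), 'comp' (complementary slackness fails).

Gradient of f: grad f(x) = Q x + c = (0, 0)
Constraint values g_i(x) = a_i^T x - b_i:
  g_1((-1, -1)) = 0
Stationarity residual: grad f(x) + sum_i lambda_i a_i = (0, 0)
  -> stationarity OK
Primal feasibility (all g_i <= 0): OK
Dual feasibility (all lambda_i >= 0): OK
Complementary slackness (lambda_i * g_i(x) = 0 for all i): OK

Verdict: yes, KKT holds.

yes


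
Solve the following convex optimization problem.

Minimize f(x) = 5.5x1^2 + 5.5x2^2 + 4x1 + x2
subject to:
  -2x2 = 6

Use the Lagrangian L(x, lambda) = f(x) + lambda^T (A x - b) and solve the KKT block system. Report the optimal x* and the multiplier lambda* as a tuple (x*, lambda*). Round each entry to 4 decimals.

Form the Lagrangian:
  L(x, lambda) = (1/2) x^T Q x + c^T x + lambda^T (A x - b)
Stationarity (grad_x L = 0): Q x + c + A^T lambda = 0.
Primal feasibility: A x = b.

This gives the KKT block system:
  [ Q   A^T ] [ x     ]   [-c ]
  [ A    0  ] [ lambda ] = [ b ]

Solving the linear system:
  x*      = (-0.3636, -3)
  lambda* = (-16)
  f(x*)   = 45.7727

x* = (-0.3636, -3), lambda* = (-16)


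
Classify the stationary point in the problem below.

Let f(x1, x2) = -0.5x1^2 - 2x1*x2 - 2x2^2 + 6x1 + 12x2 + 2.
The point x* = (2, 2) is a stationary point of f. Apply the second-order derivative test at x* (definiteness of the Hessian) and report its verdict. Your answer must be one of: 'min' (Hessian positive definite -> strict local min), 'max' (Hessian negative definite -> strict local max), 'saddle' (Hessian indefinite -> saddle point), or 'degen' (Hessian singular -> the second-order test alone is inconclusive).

Compute the Hessian H = grad^2 f:
  H = [[-1, -2], [-2, -4]]
Verify stationarity: grad f(x*) = H x* + g = (0, 0).
Eigenvalues of H: -5, 0.
H has a zero eigenvalue (singular; negative semidefinite but not definite), so H is neither positive definite, negative definite, nor indefinite. The second-order test alone is inconclusive -> degen.
(Indeed, f is constant along the null direction of H through x*, so x* is not a strict local extremum.)

degen


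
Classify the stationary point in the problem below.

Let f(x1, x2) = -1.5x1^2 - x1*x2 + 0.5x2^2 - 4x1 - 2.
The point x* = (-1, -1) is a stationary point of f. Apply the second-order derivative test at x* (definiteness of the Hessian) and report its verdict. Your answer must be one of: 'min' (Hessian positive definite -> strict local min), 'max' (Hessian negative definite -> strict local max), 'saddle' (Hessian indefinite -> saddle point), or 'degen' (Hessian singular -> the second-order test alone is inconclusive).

Compute the Hessian H = grad^2 f:
  H = [[-3, -1], [-1, 1]]
Verify stationarity: grad f(x*) = H x* + g = (0, 0).
Eigenvalues of H: -3.2361, 1.2361.
Eigenvalues have mixed signs, so H is indefinite -> x* is a saddle point.

saddle


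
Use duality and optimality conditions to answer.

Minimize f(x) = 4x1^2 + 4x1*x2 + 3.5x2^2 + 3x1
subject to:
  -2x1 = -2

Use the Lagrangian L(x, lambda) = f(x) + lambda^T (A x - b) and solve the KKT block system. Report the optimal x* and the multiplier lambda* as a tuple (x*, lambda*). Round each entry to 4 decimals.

Form the Lagrangian:
  L(x, lambda) = (1/2) x^T Q x + c^T x + lambda^T (A x - b)
Stationarity (grad_x L = 0): Q x + c + A^T lambda = 0.
Primal feasibility: A x = b.

This gives the KKT block system:
  [ Q   A^T ] [ x     ]   [-c ]
  [ A    0  ] [ lambda ] = [ b ]

Solving the linear system:
  x*      = (1, -0.5714)
  lambda* = (4.3571)
  f(x*)   = 5.8571

x* = (1, -0.5714), lambda* = (4.3571)


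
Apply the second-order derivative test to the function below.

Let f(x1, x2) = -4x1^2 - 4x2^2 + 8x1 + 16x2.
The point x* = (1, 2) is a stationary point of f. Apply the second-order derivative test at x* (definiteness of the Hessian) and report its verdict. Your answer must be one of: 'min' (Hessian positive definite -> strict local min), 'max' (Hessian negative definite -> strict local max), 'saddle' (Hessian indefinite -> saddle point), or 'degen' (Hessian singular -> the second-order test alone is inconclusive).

Compute the Hessian H = grad^2 f:
  H = [[-8, 0], [0, -8]]
Verify stationarity: grad f(x*) = H x* + g = (0, 0).
Eigenvalues of H: -8, -8.
Both eigenvalues < 0, so H is negative definite -> x* is a strict local max.

max


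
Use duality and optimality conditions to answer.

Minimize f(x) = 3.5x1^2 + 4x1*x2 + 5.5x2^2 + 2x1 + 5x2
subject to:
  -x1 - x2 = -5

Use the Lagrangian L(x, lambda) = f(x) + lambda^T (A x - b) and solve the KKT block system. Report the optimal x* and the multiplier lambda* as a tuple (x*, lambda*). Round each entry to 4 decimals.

Form the Lagrangian:
  L(x, lambda) = (1/2) x^T Q x + c^T x + lambda^T (A x - b)
Stationarity (grad_x L = 0): Q x + c + A^T lambda = 0.
Primal feasibility: A x = b.

This gives the KKT block system:
  [ Q   A^T ] [ x     ]   [-c ]
  [ A    0  ] [ lambda ] = [ b ]

Solving the linear system:
  x*      = (3.8, 1.2)
  lambda* = (33.4)
  f(x*)   = 90.3

x* = (3.8, 1.2), lambda* = (33.4)


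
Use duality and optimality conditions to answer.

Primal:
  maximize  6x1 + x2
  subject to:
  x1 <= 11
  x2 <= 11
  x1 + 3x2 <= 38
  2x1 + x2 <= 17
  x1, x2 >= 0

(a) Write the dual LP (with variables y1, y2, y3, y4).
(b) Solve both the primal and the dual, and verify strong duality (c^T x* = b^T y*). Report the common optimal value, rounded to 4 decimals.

The standard primal-dual pair for 'max c^T x s.t. A x <= b, x >= 0' is:
  Dual:  min b^T y  s.t.  A^T y >= c,  y >= 0.

So the dual LP is:
  minimize  11y1 + 11y2 + 38y3 + 17y4
  subject to:
    y1 + y3 + 2y4 >= 6
    y2 + 3y3 + y4 >= 1
    y1, y2, y3, y4 >= 0

Solving the primal: x* = (8.5, 0).
  primal value c^T x* = 51.
Solving the dual: y* = (0, 0, 0, 3).
  dual value b^T y* = 51.
Strong duality: c^T x* = b^T y*. Confirmed.

51


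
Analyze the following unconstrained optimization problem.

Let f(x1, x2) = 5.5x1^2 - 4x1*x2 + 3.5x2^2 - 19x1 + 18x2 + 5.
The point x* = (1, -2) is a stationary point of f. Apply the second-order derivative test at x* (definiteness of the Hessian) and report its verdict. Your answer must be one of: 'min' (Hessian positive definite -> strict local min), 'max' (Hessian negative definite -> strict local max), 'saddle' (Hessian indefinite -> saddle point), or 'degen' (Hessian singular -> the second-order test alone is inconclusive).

Compute the Hessian H = grad^2 f:
  H = [[11, -4], [-4, 7]]
Verify stationarity: grad f(x*) = H x* + g = (0, 0).
Eigenvalues of H: 4.5279, 13.4721.
Both eigenvalues > 0, so H is positive definite -> x* is a strict local min.

min


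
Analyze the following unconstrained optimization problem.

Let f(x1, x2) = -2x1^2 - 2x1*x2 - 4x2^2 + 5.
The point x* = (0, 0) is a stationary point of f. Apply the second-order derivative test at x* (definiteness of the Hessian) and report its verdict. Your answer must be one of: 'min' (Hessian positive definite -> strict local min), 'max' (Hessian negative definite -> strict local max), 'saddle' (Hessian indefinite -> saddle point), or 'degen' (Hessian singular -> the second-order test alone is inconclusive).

Compute the Hessian H = grad^2 f:
  H = [[-4, -2], [-2, -8]]
Verify stationarity: grad f(x*) = H x* + g = (0, 0).
Eigenvalues of H: -8.8284, -3.1716.
Both eigenvalues < 0, so H is negative definite -> x* is a strict local max.

max


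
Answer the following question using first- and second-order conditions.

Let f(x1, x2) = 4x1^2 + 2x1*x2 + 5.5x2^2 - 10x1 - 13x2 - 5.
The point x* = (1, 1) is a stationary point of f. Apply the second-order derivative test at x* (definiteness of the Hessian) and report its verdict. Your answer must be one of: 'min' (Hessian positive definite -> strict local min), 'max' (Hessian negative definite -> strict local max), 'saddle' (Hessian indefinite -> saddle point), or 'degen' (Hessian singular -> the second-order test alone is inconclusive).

Compute the Hessian H = grad^2 f:
  H = [[8, 2], [2, 11]]
Verify stationarity: grad f(x*) = H x* + g = (0, 0).
Eigenvalues of H: 7, 12.
Both eigenvalues > 0, so H is positive definite -> x* is a strict local min.

min


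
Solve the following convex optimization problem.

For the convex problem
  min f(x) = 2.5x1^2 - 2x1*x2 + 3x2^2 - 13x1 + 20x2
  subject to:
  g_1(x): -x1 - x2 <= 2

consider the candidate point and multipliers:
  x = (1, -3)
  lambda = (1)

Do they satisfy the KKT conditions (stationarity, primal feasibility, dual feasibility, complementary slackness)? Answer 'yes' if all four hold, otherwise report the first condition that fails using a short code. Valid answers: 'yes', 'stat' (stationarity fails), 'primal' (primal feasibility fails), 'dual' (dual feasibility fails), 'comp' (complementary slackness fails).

Gradient of f: grad f(x) = Q x + c = (-2, 0)
Constraint values g_i(x) = a_i^T x - b_i:
  g_1((1, -3)) = 0
Stationarity residual: grad f(x) + sum_i lambda_i a_i = (-3, -1)
  -> stationarity FAILS
Primal feasibility (all g_i <= 0): OK
Dual feasibility (all lambda_i >= 0): OK
Complementary slackness (lambda_i * g_i(x) = 0 for all i): OK

Verdict: the first failing condition is stationarity -> stat.

stat


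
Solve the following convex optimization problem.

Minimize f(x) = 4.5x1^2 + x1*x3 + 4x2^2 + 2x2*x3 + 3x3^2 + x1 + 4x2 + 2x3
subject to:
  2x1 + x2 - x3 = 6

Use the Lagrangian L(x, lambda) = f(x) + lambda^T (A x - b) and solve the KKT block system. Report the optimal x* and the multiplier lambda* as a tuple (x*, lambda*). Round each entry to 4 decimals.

Form the Lagrangian:
  L(x, lambda) = (1/2) x^T Q x + c^T x + lambda^T (A x - b)
Stationarity (grad_x L = 0): Q x + c + A^T lambda = 0.
Primal feasibility: A x = b.

This gives the KKT block system:
  [ Q   A^T ] [ x     ]   [-c ]
  [ A    0  ] [ lambda ] = [ b ]

Solving the linear system:
  x*      = (1.5915, 0.8302, -1.9867)
  lambda* = (-6.6684)
  f(x*)   = 20.4748

x* = (1.5915, 0.8302, -1.9867), lambda* = (-6.6684)


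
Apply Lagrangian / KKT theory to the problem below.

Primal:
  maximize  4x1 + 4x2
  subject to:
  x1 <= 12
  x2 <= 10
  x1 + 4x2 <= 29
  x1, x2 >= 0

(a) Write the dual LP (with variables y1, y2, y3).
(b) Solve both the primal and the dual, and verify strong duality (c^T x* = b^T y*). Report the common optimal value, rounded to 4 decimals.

The standard primal-dual pair for 'max c^T x s.t. A x <= b, x >= 0' is:
  Dual:  min b^T y  s.t.  A^T y >= c,  y >= 0.

So the dual LP is:
  minimize  12y1 + 10y2 + 29y3
  subject to:
    y1 + y3 >= 4
    y2 + 4y3 >= 4
    y1, y2, y3 >= 0

Solving the primal: x* = (12, 4.25).
  primal value c^T x* = 65.
Solving the dual: y* = (3, 0, 1).
  dual value b^T y* = 65.
Strong duality: c^T x* = b^T y*. Confirmed.

65


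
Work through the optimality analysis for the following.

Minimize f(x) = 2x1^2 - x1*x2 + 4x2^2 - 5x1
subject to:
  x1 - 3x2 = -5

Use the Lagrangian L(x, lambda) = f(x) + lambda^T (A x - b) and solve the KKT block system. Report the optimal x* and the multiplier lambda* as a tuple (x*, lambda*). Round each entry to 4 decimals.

Form the Lagrangian:
  L(x, lambda) = (1/2) x^T Q x + c^T x + lambda^T (A x - b)
Stationarity (grad_x L = 0): Q x + c + A^T lambda = 0.
Primal feasibility: A x = b.

This gives the KKT block system:
  [ Q   A^T ] [ x     ]   [-c ]
  [ A    0  ] [ lambda ] = [ b ]

Solving the linear system:
  x*      = (0.5263, 1.8421)
  lambda* = (4.7368)
  f(x*)   = 10.5263

x* = (0.5263, 1.8421), lambda* = (4.7368)


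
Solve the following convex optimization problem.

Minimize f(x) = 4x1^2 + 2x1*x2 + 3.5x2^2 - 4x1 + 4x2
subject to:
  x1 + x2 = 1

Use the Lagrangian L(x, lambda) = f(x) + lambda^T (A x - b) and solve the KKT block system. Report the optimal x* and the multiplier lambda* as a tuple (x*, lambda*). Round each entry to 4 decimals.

Form the Lagrangian:
  L(x, lambda) = (1/2) x^T Q x + c^T x + lambda^T (A x - b)
Stationarity (grad_x L = 0): Q x + c + A^T lambda = 0.
Primal feasibility: A x = b.

This gives the KKT block system:
  [ Q   A^T ] [ x     ]   [-c ]
  [ A    0  ] [ lambda ] = [ b ]

Solving the linear system:
  x*      = (1.1818, -0.1818)
  lambda* = (-5.0909)
  f(x*)   = -0.1818

x* = (1.1818, -0.1818), lambda* = (-5.0909)


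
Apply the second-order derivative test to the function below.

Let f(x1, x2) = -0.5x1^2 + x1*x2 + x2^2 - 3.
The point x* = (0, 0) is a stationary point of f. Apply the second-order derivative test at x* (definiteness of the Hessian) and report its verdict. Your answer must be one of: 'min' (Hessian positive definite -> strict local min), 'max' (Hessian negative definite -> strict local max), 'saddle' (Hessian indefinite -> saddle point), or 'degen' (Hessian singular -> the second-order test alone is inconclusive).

Compute the Hessian H = grad^2 f:
  H = [[-1, 1], [1, 2]]
Verify stationarity: grad f(x*) = H x* + g = (0, 0).
Eigenvalues of H: -1.3028, 2.3028.
Eigenvalues have mixed signs, so H is indefinite -> x* is a saddle point.

saddle


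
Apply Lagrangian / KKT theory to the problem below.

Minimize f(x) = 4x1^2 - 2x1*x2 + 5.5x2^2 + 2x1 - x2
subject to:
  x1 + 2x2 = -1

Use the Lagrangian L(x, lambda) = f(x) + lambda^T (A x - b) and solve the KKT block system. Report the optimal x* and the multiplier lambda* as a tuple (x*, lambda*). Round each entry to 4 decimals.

Form the Lagrangian:
  L(x, lambda) = (1/2) x^T Q x + c^T x + lambda^T (A x - b)
Stationarity (grad_x L = 0): Q x + c + A^T lambda = 0.
Primal feasibility: A x = b.

This gives the KKT block system:
  [ Q   A^T ] [ x     ]   [-c ]
  [ A    0  ] [ lambda ] = [ b ]

Solving the linear system:
  x*      = (-0.4902, -0.2549)
  lambda* = (1.4118)
  f(x*)   = 0.3431

x* = (-0.4902, -0.2549), lambda* = (1.4118)


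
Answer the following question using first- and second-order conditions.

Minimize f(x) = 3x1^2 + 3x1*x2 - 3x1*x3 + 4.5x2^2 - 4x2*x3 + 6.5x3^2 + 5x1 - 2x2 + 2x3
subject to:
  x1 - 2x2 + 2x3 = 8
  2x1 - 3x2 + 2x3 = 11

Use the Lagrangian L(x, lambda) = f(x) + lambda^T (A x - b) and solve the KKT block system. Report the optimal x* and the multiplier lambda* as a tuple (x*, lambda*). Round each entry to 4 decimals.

Form the Lagrangian:
  L(x, lambda) = (1/2) x^T Q x + c^T x + lambda^T (A x - b)
Stationarity (grad_x L = 0): Q x + c + A^T lambda = 0.
Primal feasibility: A x = b.

This gives the KKT block system:
  [ Q   A^T ] [ x     ]   [-c ]
  [ A    0  ] [ lambda ] = [ b ]

Solving the linear system:
  x*      = (1.5362, -1.4638, 1.7681)
  lambda* = (-21.7101, 8.5942)
  f(x*)   = 46.6449

x* = (1.5362, -1.4638, 1.7681), lambda* = (-21.7101, 8.5942)


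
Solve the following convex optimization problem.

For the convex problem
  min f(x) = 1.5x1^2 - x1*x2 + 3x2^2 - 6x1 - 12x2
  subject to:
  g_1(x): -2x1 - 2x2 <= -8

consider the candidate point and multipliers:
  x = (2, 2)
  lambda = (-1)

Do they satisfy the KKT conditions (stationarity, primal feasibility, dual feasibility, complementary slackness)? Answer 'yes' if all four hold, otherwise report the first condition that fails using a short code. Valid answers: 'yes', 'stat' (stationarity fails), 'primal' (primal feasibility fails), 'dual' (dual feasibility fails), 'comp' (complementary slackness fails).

Gradient of f: grad f(x) = Q x + c = (-2, -2)
Constraint values g_i(x) = a_i^T x - b_i:
  g_1((2, 2)) = 0
Stationarity residual: grad f(x) + sum_i lambda_i a_i = (0, 0)
  -> stationarity OK
Primal feasibility (all g_i <= 0): OK
Dual feasibility (all lambda_i >= 0): FAILS
Complementary slackness (lambda_i * g_i(x) = 0 for all i): OK

Verdict: the first failing condition is dual_feasibility -> dual.

dual


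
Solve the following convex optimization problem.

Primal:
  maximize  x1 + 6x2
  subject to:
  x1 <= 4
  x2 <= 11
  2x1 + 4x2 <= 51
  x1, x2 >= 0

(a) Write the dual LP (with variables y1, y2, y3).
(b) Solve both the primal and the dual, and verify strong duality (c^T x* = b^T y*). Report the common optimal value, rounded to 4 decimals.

The standard primal-dual pair for 'max c^T x s.t. A x <= b, x >= 0' is:
  Dual:  min b^T y  s.t.  A^T y >= c,  y >= 0.

So the dual LP is:
  minimize  4y1 + 11y2 + 51y3
  subject to:
    y1 + 2y3 >= 1
    y2 + 4y3 >= 6
    y1, y2, y3 >= 0

Solving the primal: x* = (3.5, 11).
  primal value c^T x* = 69.5.
Solving the dual: y* = (0, 4, 0.5).
  dual value b^T y* = 69.5.
Strong duality: c^T x* = b^T y*. Confirmed.

69.5


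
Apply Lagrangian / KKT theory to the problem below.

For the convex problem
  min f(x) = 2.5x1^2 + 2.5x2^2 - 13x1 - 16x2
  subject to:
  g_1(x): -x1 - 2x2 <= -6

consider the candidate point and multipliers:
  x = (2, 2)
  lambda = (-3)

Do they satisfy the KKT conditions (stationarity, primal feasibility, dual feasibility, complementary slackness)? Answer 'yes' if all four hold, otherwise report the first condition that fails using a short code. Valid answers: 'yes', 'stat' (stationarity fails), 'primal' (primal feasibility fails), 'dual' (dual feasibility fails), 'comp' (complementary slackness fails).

Gradient of f: grad f(x) = Q x + c = (-3, -6)
Constraint values g_i(x) = a_i^T x - b_i:
  g_1((2, 2)) = 0
Stationarity residual: grad f(x) + sum_i lambda_i a_i = (0, 0)
  -> stationarity OK
Primal feasibility (all g_i <= 0): OK
Dual feasibility (all lambda_i >= 0): FAILS
Complementary slackness (lambda_i * g_i(x) = 0 for all i): OK

Verdict: the first failing condition is dual_feasibility -> dual.

dual


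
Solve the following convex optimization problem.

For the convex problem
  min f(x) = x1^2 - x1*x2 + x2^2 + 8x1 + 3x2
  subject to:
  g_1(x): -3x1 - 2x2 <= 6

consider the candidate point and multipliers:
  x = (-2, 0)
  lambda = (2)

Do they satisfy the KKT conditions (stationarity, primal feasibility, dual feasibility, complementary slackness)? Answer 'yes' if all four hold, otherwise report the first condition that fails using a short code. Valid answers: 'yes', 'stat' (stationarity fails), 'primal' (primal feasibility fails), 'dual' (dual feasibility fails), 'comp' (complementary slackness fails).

Gradient of f: grad f(x) = Q x + c = (4, 5)
Constraint values g_i(x) = a_i^T x - b_i:
  g_1((-2, 0)) = 0
Stationarity residual: grad f(x) + sum_i lambda_i a_i = (-2, 1)
  -> stationarity FAILS
Primal feasibility (all g_i <= 0): OK
Dual feasibility (all lambda_i >= 0): OK
Complementary slackness (lambda_i * g_i(x) = 0 for all i): OK

Verdict: the first failing condition is stationarity -> stat.

stat


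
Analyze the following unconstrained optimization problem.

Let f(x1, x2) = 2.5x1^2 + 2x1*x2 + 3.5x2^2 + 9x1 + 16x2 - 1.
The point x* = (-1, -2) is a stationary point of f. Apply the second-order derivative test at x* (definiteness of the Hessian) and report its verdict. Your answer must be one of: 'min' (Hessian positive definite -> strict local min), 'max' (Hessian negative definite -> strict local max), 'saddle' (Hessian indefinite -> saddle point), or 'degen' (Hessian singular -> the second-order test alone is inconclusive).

Compute the Hessian H = grad^2 f:
  H = [[5, 2], [2, 7]]
Verify stationarity: grad f(x*) = H x* + g = (0, 0).
Eigenvalues of H: 3.7639, 8.2361.
Both eigenvalues > 0, so H is positive definite -> x* is a strict local min.

min
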